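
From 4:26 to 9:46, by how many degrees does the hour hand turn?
The hour hand moves 0.5 degrees per minute.
Time elapsed: 9:46 - 4:26 = 320 minutes
Angular displacement: 320 x 0.5 = 160 degrees

Final answer: 160 degrees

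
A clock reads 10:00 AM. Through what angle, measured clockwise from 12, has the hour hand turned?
The hour hand moves 30 degrees per hour and 0.5 degrees per minute.
At 10:00: (10) x 30 + 0 x 0.5 = 300 + 0 = 300 degrees

Final answer: 300 degrees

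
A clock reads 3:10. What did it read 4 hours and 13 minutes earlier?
Starting time: 3:10 = 190 total minutes past 12:00
Subtracting: 4 hours and 13 minutes = 253 minutes
190 - 253 = -63 (negative, add 12 hours = 720) = 657 minutes
= 10 hours and 57 minutes past 12:00 = 10:57

Final answer: 10:57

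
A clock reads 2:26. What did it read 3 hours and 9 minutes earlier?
Starting time: 2:26 = 146 total minutes past 12:00
Subtracting: 3 hours and 9 minutes = 189 minutes
146 - 189 = -43 (negative, add 12 hours = 720) = 677 minutes
= 11 hours and 17 minutes past 12:00 = 11:17

Final answer: 11:17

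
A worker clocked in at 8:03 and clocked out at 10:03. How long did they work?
From 8:03 to 10:03:
(10 x 60 + 3) - (8 x 60 + 3) = 603 - 483 = 120 minutes
= 2 hours

Final answer: 2 hours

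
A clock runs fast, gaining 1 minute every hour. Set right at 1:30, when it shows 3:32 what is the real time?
For every 60 true minutes, the faulty clock advances 61 minutes, so 1 faulty-clock minute corresponds to 60/61 true minutes.
From 1:30 to 3:32 on the faulty dial is 122 minutes.
True elapsed: 122 x 60/61 = 120 minutes = 2 hours.
True time: 1:30 + 2 hours = 3:30.

Final answer: 3:30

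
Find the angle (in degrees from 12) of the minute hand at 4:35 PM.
The minute hand moves 6 degrees per minute.
At 4:35: 35 x 6 = 210 degrees

Final answer: 210 degrees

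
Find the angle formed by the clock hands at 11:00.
Hour hand position: 11 x 30 + 0 x 0.5 = 330 degrees
Minute hand position: 0 x 6 = 0 degrees
Difference: |330 - 0| = 330 degrees
Since 330 > 180, the smaller angle is 360 - 330 = 30 degrees

Final answer: 30 degrees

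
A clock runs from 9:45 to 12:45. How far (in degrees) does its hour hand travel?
The hour hand moves 0.5 degrees per minute.
Time elapsed: 12:45 - 9:45 = 180 minutes
Angular displacement: 180 x 0.5 = 90 degrees

Final answer: 90 degrees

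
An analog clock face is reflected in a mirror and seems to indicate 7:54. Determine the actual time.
Reflection across the vertical (12-6) axis maps a hand at angle A degrees to (360 - A) degrees, which sends a reading of T minutes past 12:00 to (720 - T) minutes past 12:00.
Mirror reads 7:54 = 474 minutes past 12:00.
Actual time: (720 - 474) mod 720 = 246 minutes = 4:06.

Final answer: 4:06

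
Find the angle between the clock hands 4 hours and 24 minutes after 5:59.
First find the time 4 hours and 24 minutes after 5:59.
Total minutes: 5 x 60 + 59 + 4 x 60 + 24 = 623.
623 mod 720 = 623 minutes = 10:23.
Now compute the angle at 10:23:
Hour hand: 10 x 30 + 23 x 0.5 = 311.5 degrees
Minute hand: 23 x 6 = 138 degrees
Difference: |311.5 - 138| = 173.5 degrees
The angle is 173.5 degrees

Final answer: 173.5 degrees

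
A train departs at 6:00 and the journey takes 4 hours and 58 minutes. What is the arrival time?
Starting time: 6:00
Adding 58 minutes to 0 minutes: 0 + 58 = 58 minutes
Adding 4 hours: 6 + 4 = 10
Final time: 10:58

Final answer: 10:58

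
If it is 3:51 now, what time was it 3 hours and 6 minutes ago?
Starting time: 3:51 = 231 total minutes past 12:00
Subtracting: 3 hours and 6 minutes = 186 minutes
231 - 186 = 45 minutes
= 45 minutes past 12:00 = 12:45

Final answer: 12:45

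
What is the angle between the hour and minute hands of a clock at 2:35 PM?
Hour hand position: 2 x 30 + 35 x 0.5 = 77.5 degrees
Minute hand position: 35 x 6 = 210 degrees
Difference: |77.5 - 210| = 132.5 degrees
The angle between the hands is 132.5 degrees

Final answer: 132.5 degrees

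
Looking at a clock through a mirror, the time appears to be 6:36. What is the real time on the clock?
Reflection across the vertical (12-6) axis maps a hand at angle A degrees to (360 - A) degrees, which sends a reading of T minutes past 12:00 to (720 - T) minutes past 12:00.
Mirror reads 6:36 = 396 minutes past 12:00.
Actual time: (720 - 396) mod 720 = 324 minutes = 5:24.

Final answer: 5:24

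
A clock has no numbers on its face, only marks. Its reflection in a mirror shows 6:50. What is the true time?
Reflection across the vertical (12-6) axis maps a hand at angle A degrees to (360 - A) degrees, which sends a reading of T minutes past 12:00 to (720 - T) minutes past 12:00.
Mirror reads 6:50 = 410 minutes past 12:00.
Actual time: (720 - 410) mod 720 = 310 minutes = 5:10.

Final answer: 5:10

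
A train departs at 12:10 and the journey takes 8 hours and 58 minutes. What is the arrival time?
Starting time: 12:10
Adding 58 minutes to 10 minutes: 10 + 58 = 68 minutes = 1 hour and 8 minutes
Adding 8 hours: 12 + 8 + 1 (carry) = 21 - 12 = 9
Final time: 9:08

Final answer: 9:08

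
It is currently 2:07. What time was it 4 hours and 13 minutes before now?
Starting time: 2:07 = 127 total minutes past 12:00
Subtracting: 4 hours and 13 minutes = 253 minutes
127 - 253 = -126 (negative, add 12 hours = 720) = 594 minutes
= 9 hours and 54 minutes past 12:00 = 9:54

Final answer: 9:54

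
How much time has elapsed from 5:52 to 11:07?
From 5:52 to 11:07:
(11 x 60 + 7) - (5 x 60 + 52) = 667 - 352 = 315 minutes
= 5 hours and 15 minutes

Final answer: 5 hours and 15 minutes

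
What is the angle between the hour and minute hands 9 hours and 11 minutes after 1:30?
First find the time 9 hours and 11 minutes after 1:30.
Total minutes: 1 x 60 + 30 + 9 x 60 + 11 = 641.
641 mod 720 = 641 minutes = 10:41.
Now compute the angle at 10:41:
Hour hand: 10 x 30 + 41 x 0.5 = 320.5 degrees
Minute hand: 41 x 6 = 246 degrees
Difference: |320.5 - 246| = 74.5 degrees
The angle is 74.5 degrees

Final answer: 74.5 degrees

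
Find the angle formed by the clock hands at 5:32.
Hour hand position: 5 x 30 + 32 x 0.5 = 166 degrees
Minute hand position: 32 x 6 = 192 degrees
Difference: |166 - 192| = 26 degrees
The angle between the hands is 26 degrees

Final answer: 26 degrees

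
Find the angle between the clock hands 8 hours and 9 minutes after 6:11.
First find the time 8 hours and 9 minutes after 6:11.
Total minutes: 6 x 60 + 11 + 8 x 60 + 9 = 860.
860 mod 720 = 140 minutes = 2:20.
Now compute the angle at 2:20:
Hour hand: 2 x 30 + 20 x 0.5 = 70 degrees
Minute hand: 20 x 6 = 120 degrees
Difference: |70 - 120| = 50 degrees
The angle is 50 degrees

Final answer: 50 degrees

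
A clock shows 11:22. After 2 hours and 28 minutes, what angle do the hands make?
First find the time 2 hours and 28 minutes after 11:22.
Total minutes: 11 x 60 + 22 + 2 x 60 + 28 = 830.
830 mod 720 = 110 minutes = 1:50.
Now compute the angle at 1:50:
Hour hand: 1 x 30 + 50 x 0.5 = 55 degrees
Minute hand: 50 x 6 = 300 degrees
Difference: |55 - 300| = 245 degrees
Smaller angle: 360 - 245 = 115 degrees

Final answer: 115 degrees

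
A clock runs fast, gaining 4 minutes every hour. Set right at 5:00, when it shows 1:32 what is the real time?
For every 60 true minutes, the faulty clock advances 64 minutes, so 1 faulty-clock minute corresponds to 60/64 true minutes.
From 5:00 to 1:32 on the faulty dial is 512 minutes.
True elapsed: 512 x 60/64 = 480 minutes = 8 hours.
True time: 5:00 + 8 hours = 1:00.

Final answer: 1:00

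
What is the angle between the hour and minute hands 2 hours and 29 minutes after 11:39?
First find the time 2 hours and 29 minutes after 11:39.
Total minutes: 11 x 60 + 39 + 2 x 60 + 29 = 848.
848 mod 720 = 128 minutes = 2:08.
Now compute the angle at 2:08:
Hour hand: 2 x 30 + 8 x 0.5 = 64 degrees
Minute hand: 8 x 6 = 48 degrees
Difference: |64 - 48| = 16 degrees
The angle is 16 degrees

Final answer: 16 degrees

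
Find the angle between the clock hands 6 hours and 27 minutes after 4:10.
First find the time 6 hours and 27 minutes after 4:10.
Total minutes: 4 x 60 + 10 + 6 x 60 + 27 = 637.
637 mod 720 = 637 minutes = 10:37.
Now compute the angle at 10:37:
Hour hand: 10 x 30 + 37 x 0.5 = 318.5 degrees
Minute hand: 37 x 6 = 222 degrees
Difference: |318.5 - 222| = 96.5 degrees
The angle is 96.5 degrees

Final answer: 96.5 degrees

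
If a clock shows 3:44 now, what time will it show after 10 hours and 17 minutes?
Starting time: 3:44
Adding 17 minutes to 44 minutes: 44 + 17 = 61 minutes = 1 hour and 1 minute
Adding 10 hours: 3 + 10 + 1 (carry) = 14 - 12 = 2
Final time: 2:01

Final answer: 2:01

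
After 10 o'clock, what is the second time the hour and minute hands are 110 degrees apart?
At t minutes past 10:00, the hour hand is at 30 x 10 + 0.5t degrees and the minute hand is at 6t degrees.
The smaller angle between them is 110 degrees when |30H - 5.5t| = 110 or |30H - 5.5t| = 250.
With H = 10, solve 30 x 10 - 5.5t = +/- target for each target:
  t = (30 x 10 - 110) / 5.5 = 34.55
  t = (30 x 10 + 110) / 5.5 = 74.55 (outside (0, 60))
  t = (30 x 10 - 250) / 5.5 = 9.09
  t = (30 x 10 + 250) / 5.5 = 100 (outside (0, 60))
Valid solutions in (0, 60): {9.09, 34.55} minutes.
The second occurrence is t = 34.55 minutes.
The hands form a 110-degree angle at 34.55 minutes past 10:00.

Final answer: 34.55 minutes past 10:00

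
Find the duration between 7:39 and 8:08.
From 7:39 to 8:08:
(8 x 60 + 8) - (7 x 60 + 39) = 488 - 459 = 29 minutes
= 29 minutes

Final answer: 29 minutes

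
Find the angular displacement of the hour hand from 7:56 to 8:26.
The hour hand moves 0.5 degrees per minute.
Time elapsed: 8:26 - 7:56 = 30 minutes
Angular displacement: 30 x 0.5 = 15 degrees

Final answer: 15 degrees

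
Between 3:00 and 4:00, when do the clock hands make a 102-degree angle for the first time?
At t minutes past 3:00, the hour hand is at 30 x 3 + 0.5t degrees and the minute hand is at 6t degrees.
The smaller angle between them is 102 degrees when |30H - 5.5t| = 102 or |30H - 5.5t| = 258.
With H = 3, solve 30 x 3 - 5.5t = +/- target for each target:
  t = (30 x 3 - 102) / 5.5 = -2.18 (outside (0, 60))
  t = (30 x 3 + 102) / 5.5 = 34.91
  t = (30 x 3 - 258) / 5.5 = -30.55 (outside (0, 60))
  t = (30 x 3 + 258) / 5.5 = 63.27 (outside (0, 60))
Valid solutions in (0, 60): {34.91} minutes.
The first occurrence is t = 34.91 minutes.
The hands form a 102-degree angle at 34.91 minutes past 3:00.

Final answer: 34.91 minutes past 3:00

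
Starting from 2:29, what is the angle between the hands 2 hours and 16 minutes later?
First find the time 2 hours and 16 minutes after 2:29.
Total minutes: 2 x 60 + 29 + 2 x 60 + 16 = 285.
285 mod 720 = 285 minutes = 4:45.
Now compute the angle at 4:45:
Hour hand: 4 x 30 + 45 x 0.5 = 142.5 degrees
Minute hand: 45 x 6 = 270 degrees
Difference: |142.5 - 270| = 127.5 degrees
The angle is 127.5 degrees

Final answer: 127.5 degrees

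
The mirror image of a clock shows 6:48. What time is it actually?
Reflection across the vertical (12-6) axis maps a hand at angle A degrees to (360 - A) degrees, which sends a reading of T minutes past 12:00 to (720 - T) minutes past 12:00.
Mirror reads 6:48 = 408 minutes past 12:00.
Actual time: (720 - 408) mod 720 = 312 minutes = 5:12.

Final answer: 5:12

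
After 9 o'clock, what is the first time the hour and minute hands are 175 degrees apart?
At t minutes past 9:00, the hour hand is at 30 x 9 + 0.5t degrees and the minute hand is at 6t degrees.
The smaller angle between them is 175 degrees when |30H - 5.5t| = 175 or |30H - 5.5t| = 185.
With H = 9, solve 30 x 9 - 5.5t = +/- target for each target:
  t = (30 x 9 - 175) / 5.5 = 17.27
  t = (30 x 9 + 175) / 5.5 = 80.91 (outside (0, 60))
  t = (30 x 9 - 185) / 5.5 = 15.45
  t = (30 x 9 + 185) / 5.5 = 82.73 (outside (0, 60))
Valid solutions in (0, 60): {15.45, 17.27} minutes.
The first occurrence is t = 15.45 minutes.
The hands form a 175-degree angle at 15.45 minutes past 9:00.

Final answer: 15.45 minutes past 9:00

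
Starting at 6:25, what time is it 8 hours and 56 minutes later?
Starting time: 6:25
Adding 56 minutes to 25 minutes: 25 + 56 = 81 minutes = 1 hour and 21 minutes
Adding 8 hours: 6 + 8 + 1 (carry) = 15 - 12 = 3
Final time: 3:21

Final answer: 3:21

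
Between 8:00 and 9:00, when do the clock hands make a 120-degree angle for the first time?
At t minutes past 8:00, the hour hand is at 30 x 8 + 0.5t degrees and the minute hand is at 6t degrees.
The smaller angle between them is 120 degrees when |30H - 5.5t| = 120 or |30H - 5.5t| = 240.
With H = 8, solve 30 x 8 - 5.5t = +/- target for each target:
  t = (30 x 8 - 120) / 5.5 = 21.82
  t = (30 x 8 + 120) / 5.5 = 65.45 (outside (0, 60))
  t = (30 x 8 - 240) / 5.5 = 0 (outside (0, 60))
  t = (30 x 8 + 240) / 5.5 = 87.27 (outside (0, 60))
Valid solutions in (0, 60): {21.82} minutes.
The first occurrence is t = 21.82 minutes.
The hands form a 120-degree angle at 21.82 minutes past 8:00.

Final answer: 21.82 minutes past 8:00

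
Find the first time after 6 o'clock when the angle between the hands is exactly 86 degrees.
At t minutes past 6:00, the hour hand is at 30 x 6 + 0.5t degrees and the minute hand is at 6t degrees.
The smaller angle between them is 86 degrees when |30H - 5.5t| = 86 or |30H - 5.5t| = 274.
With H = 6, solve 30 x 6 - 5.5t = +/- target for each target:
  t = (30 x 6 - 86) / 5.5 = 17.09
  t = (30 x 6 + 86) / 5.5 = 48.36
  t = (30 x 6 - 274) / 5.5 = -17.09 (outside (0, 60))
  t = (30 x 6 + 274) / 5.5 = 82.55 (outside (0, 60))
Valid solutions in (0, 60): {17.09, 48.36} minutes.
The first occurrence is t = 17.09 minutes.
The hands form a 86-degree angle at 17.09 minutes past 6:00.

Final answer: 17.09 minutes past 6:00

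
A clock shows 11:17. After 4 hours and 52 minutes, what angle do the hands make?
First find the time 4 hours and 52 minutes after 11:17.
Total minutes: 11 x 60 + 17 + 4 x 60 + 52 = 969.
969 mod 720 = 249 minutes = 4:09.
Now compute the angle at 4:09:
Hour hand: 4 x 30 + 9 x 0.5 = 124.5 degrees
Minute hand: 9 x 6 = 54 degrees
Difference: |124.5 - 54| = 70.5 degrees
The angle is 70.5 degrees

Final answer: 70.5 degrees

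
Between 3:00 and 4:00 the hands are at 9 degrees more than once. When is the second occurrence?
At t minutes past 3:00, the hour hand is at 30 x 3 + 0.5t degrees and the minute hand is at 6t degrees.
The smaller angle between them is 9 degrees when |30H - 5.5t| = 9 or |30H - 5.5t| = 351.
With H = 3, solve 30 x 3 - 5.5t = +/- target for each target:
  t = (30 x 3 - 9) / 5.5 = 14.73
  t = (30 x 3 + 9) / 5.5 = 18
  t = (30 x 3 - 351) / 5.5 = -47.45 (outside (0, 60))
  t = (30 x 3 + 351) / 5.5 = 80.18 (outside (0, 60))
Valid solutions in (0, 60): {14.73, 18} minutes.
The second occurrence is t = 18 minutes.
The hands form a 9-degree angle at 18 minutes past 3:00.

Final answer: 18 minutes past 3:00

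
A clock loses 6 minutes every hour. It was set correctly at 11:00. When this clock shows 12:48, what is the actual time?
For every 60 true minutes, the faulty clock advances 54 minutes, so 1 faulty-clock minute corresponds to 60/54 true minutes.
From 11:00 to 12:48 on the faulty dial is 108 minutes.
True elapsed: 108 x 60/54 = 120 minutes = 2 hours.
True time: 11:00 + 2 hours = 1:00.

Final answer: 1:00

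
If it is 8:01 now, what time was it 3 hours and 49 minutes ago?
Starting time: 8:01 = 481 total minutes past 12:00
Subtracting: 3 hours and 49 minutes = 229 minutes
481 - 229 = 252 minutes
= 4 hours and 12 minutes past 12:00 = 4:12

Final answer: 4:12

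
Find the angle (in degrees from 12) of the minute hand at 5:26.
The minute hand moves 6 degrees per minute.
At 5:26: 26 x 6 = 156 degrees

Final answer: 156 degrees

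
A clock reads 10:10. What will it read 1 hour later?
Starting time: 10:10
Adding 0 minutes to 10 minutes: 10 + 0 = 10 minutes
Adding 1 hour: 10 + 1 = 11
Final time: 11:10

Final answer: 11:10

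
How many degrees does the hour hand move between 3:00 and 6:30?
The hour hand moves 0.5 degrees per minute.
Time elapsed: 6:30 - 3:00 = 210 minutes
Angular displacement: 210 x 0.5 = 105 degrees

Final answer: 105 degrees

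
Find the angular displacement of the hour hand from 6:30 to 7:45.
The hour hand moves 0.5 degrees per minute.
Time elapsed: 7:45 - 6:30 = 75 minutes
Angular displacement: 75 x 0.5 = 37.5 degrees

Final answer: 37.5 degrees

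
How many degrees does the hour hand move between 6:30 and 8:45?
The hour hand moves 0.5 degrees per minute.
Time elapsed: 8:45 - 6:30 = 135 minutes
Angular displacement: 135 x 0.5 = 67.5 degrees

Final answer: 67.5 degrees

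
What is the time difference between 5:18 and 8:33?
From 5:18 to 8:33:
(8 x 60 + 33) - (5 x 60 + 18) = 513 - 318 = 195 minutes
= 3 hours and 15 minutes

Final answer: 3 hours and 15 minutes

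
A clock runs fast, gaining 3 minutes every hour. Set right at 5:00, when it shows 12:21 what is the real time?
For every 60 true minutes, the faulty clock advances 63 minutes, so 1 faulty-clock minute corresponds to 60/63 true minutes.
From 5:00 to 12:21 on the faulty dial is 441 minutes.
True elapsed: 441 x 60/63 = 420 minutes = 7 hours.
True time: 5:00 + 7 hours = 12:00.

Final answer: 12:00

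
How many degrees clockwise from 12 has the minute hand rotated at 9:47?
The minute hand moves 6 degrees per minute.
At 9:47: 47 x 6 = 282 degrees

Final answer: 282 degrees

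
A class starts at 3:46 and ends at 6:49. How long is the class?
From 3:46 to 6:49:
(6 x 60 + 49) - (3 x 60 + 46) = 409 - 226 = 183 minutes
= 3 hours and 3 minutes

Final answer: 3 hours and 3 minutes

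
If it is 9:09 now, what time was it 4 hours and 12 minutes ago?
Starting time: 9:09 = 549 total minutes past 12:00
Subtracting: 4 hours and 12 minutes = 252 minutes
549 - 252 = 297 minutes
= 4 hours and 57 minutes past 12:00 = 4:57

Final answer: 4:57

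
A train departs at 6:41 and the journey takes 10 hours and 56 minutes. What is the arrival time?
Starting time: 6:41
Adding 56 minutes to 41 minutes: 41 + 56 = 97 minutes = 1 hour and 37 minutes
Adding 10 hours: 6 + 10 + 1 (carry) = 17 - 12 = 5
Final time: 5:37

Final answer: 5:37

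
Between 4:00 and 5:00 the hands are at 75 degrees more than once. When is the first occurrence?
At t minutes past 4:00, the hour hand is at 30 x 4 + 0.5t degrees and the minute hand is at 6t degrees.
The smaller angle between them is 75 degrees when |30H - 5.5t| = 75 or |30H - 5.5t| = 285.
With H = 4, solve 30 x 4 - 5.5t = +/- target for each target:
  t = (30 x 4 - 75) / 5.5 = 8.18
  t = (30 x 4 + 75) / 5.5 = 35.45
  t = (30 x 4 - 285) / 5.5 = -30 (outside (0, 60))
  t = (30 x 4 + 285) / 5.5 = 73.64 (outside (0, 60))
Valid solutions in (0, 60): {8.18, 35.45} minutes.
The first occurrence is t = 8.18 minutes.
The hands form a 75-degree angle at 8.18 minutes past 4:00.

Final answer: 8.18 minutes past 4:00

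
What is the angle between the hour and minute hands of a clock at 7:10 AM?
Hour hand position: 7 x 30 + 10 x 0.5 = 215 degrees
Minute hand position: 10 x 6 = 60 degrees
Difference: |215 - 60| = 155 degrees
The angle between the hands is 155 degrees

Final answer: 155 degrees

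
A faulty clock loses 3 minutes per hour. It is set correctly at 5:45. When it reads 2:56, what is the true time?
For every 60 true minutes, the faulty clock advances 57 minutes, so 1 faulty-clock minute corresponds to 60/57 true minutes.
From 5:45 to 2:56 on the faulty dial is 551 minutes.
True elapsed: 551 x 60/57 = 580 minutes = 9 hours and 40 minutes.
True time: 5:45 + 9 hours and 40 minutes = 3:25.

Final answer: 3:25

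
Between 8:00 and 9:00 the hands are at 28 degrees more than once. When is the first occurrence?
At t minutes past 8:00, the hour hand is at 30 x 8 + 0.5t degrees and the minute hand is at 6t degrees.
The smaller angle between them is 28 degrees when |30H - 5.5t| = 28 or |30H - 5.5t| = 332.
With H = 8, solve 30 x 8 - 5.5t = +/- target for each target:
  t = (30 x 8 - 28) / 5.5 = 38.55
  t = (30 x 8 + 28) / 5.5 = 48.73
  t = (30 x 8 - 332) / 5.5 = -16.73 (outside (0, 60))
  t = (30 x 8 + 332) / 5.5 = 104 (outside (0, 60))
Valid solutions in (0, 60): {38.55, 48.73} minutes.
The first occurrence is t = 38.55 minutes.
The hands form a 28-degree angle at 38.55 minutes past 8:00.

Final answer: 38.55 minutes past 8:00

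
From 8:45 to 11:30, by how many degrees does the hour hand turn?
The hour hand moves 0.5 degrees per minute.
Time elapsed: 11:30 - 8:45 = 165 minutes
Angular displacement: 165 x 0.5 = 82.5 degrees

Final answer: 82.5 degrees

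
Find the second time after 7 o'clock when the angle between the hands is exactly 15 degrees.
At t minutes past 7:00, the hour hand is at 30 x 7 + 0.5t degrees and the minute hand is at 6t degrees.
The smaller angle between them is 15 degrees when |30H - 5.5t| = 15 or |30H - 5.5t| = 345.
With H = 7, solve 30 x 7 - 5.5t = +/- target for each target:
  t = (30 x 7 - 15) / 5.5 = 35.45
  t = (30 x 7 + 15) / 5.5 = 40.91
  t = (30 x 7 - 345) / 5.5 = -24.55 (outside (0, 60))
  t = (30 x 7 + 345) / 5.5 = 100.91 (outside (0, 60))
Valid solutions in (0, 60): {35.45, 40.91} minutes.
The second occurrence is t = 40.91 minutes.
The hands form a 15-degree angle at 40.91 minutes past 7:00.

Final answer: 40.91 minutes past 7:00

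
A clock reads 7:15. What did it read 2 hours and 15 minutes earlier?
Starting time: 7:15 = 435 total minutes past 12:00
Subtracting: 2 hours and 15 minutes = 135 minutes
435 - 135 = 300 minutes
= 5 hours past 12:00 = 5:00

Final answer: 5:00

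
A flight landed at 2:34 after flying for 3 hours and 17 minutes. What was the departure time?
Starting time: 2:34 = 154 total minutes past 12:00
Subtracting: 3 hours and 17 minutes = 197 minutes
154 - 197 = -43 (negative, add 12 hours = 720) = 677 minutes
= 11 hours and 17 minutes past 12:00 = 11:17

Final answer: 11:17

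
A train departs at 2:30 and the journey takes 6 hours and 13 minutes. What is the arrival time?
Starting time: 2:30
Adding 13 minutes to 30 minutes: 30 + 13 = 43 minutes
Adding 6 hours: 2 + 6 = 8
Final time: 8:43

Final answer: 8:43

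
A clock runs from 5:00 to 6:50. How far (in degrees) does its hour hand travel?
The hour hand moves 0.5 degrees per minute.
Time elapsed: 6:50 - 5:00 = 110 minutes
Angular displacement: 110 x 0.5 = 55 degrees

Final answer: 55 degrees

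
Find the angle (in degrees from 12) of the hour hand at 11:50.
The hour hand moves 30 degrees per hour and 0.5 degrees per minute.
At 11:50: (11) x 30 + 50 x 0.5 = 330 + 25 = 355 degrees

Final answer: 355 degrees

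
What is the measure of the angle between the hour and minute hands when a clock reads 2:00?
Hour hand position: 2 x 30 + 0 x 0.5 = 60 degrees
Minute hand position: 0 x 6 = 0 degrees
Difference: |60 - 0| = 60 degrees
The angle between the hands is 60 degrees

Final answer: 60 degrees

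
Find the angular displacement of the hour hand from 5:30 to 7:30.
The hour hand moves 0.5 degrees per minute.
Time elapsed: 7:30 - 5:30 = 120 minutes
Angular displacement: 120 x 0.5 = 60 degrees

Final answer: 60 degrees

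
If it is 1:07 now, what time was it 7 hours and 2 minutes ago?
Starting time: 1:07 = 67 total minutes past 12:00
Subtracting: 7 hours and 2 minutes = 422 minutes
67 - 422 = -355 (negative, add 12 hours = 720) = 365 minutes
= 6 hours and 5 minutes past 12:00 = 6:05

Final answer: 6:05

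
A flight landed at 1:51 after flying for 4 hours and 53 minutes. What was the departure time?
Starting time: 1:51 = 111 total minutes past 12:00
Subtracting: 4 hours and 53 minutes = 293 minutes
111 - 293 = -182 (negative, add 12 hours = 720) = 538 minutes
= 8 hours and 58 minutes past 12:00 = 8:58

Final answer: 8:58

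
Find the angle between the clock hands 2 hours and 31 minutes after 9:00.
First find the time 2 hours and 31 minutes after 9:00.
Total minutes: 9 x 60 + 0 + 2 x 60 + 31 = 691.
691 mod 720 = 691 minutes = 11:31.
Now compute the angle at 11:31:
Hour hand: 11 x 30 + 31 x 0.5 = 345.5 degrees
Minute hand: 31 x 6 = 186 degrees
Difference: |345.5 - 186| = 159.5 degrees
The angle is 159.5 degrees

Final answer: 159.5 degrees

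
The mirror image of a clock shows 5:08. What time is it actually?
Reflection across the vertical (12-6) axis maps a hand at angle A degrees to (360 - A) degrees, which sends a reading of T minutes past 12:00 to (720 - T) minutes past 12:00.
Mirror reads 5:08 = 308 minutes past 12:00.
Actual time: (720 - 308) mod 720 = 412 minutes = 6:52.

Final answer: 6:52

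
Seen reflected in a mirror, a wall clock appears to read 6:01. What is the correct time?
Reflection across the vertical (12-6) axis maps a hand at angle A degrees to (360 - A) degrees, which sends a reading of T minutes past 12:00 to (720 - T) minutes past 12:00.
Mirror reads 6:01 = 361 minutes past 12:00.
Actual time: (720 - 361) mod 720 = 359 minutes = 5:59.

Final answer: 5:59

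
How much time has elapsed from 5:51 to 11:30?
From 5:51 to 11:30:
(11 x 60 + 30) - (5 x 60 + 51) = 690 - 351 = 339 minutes
= 5 hours and 39 minutes

Final answer: 5 hours and 39 minutes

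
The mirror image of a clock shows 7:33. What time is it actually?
Reflection across the vertical (12-6) axis maps a hand at angle A degrees to (360 - A) degrees, which sends a reading of T minutes past 12:00 to (720 - T) minutes past 12:00.
Mirror reads 7:33 = 453 minutes past 12:00.
Actual time: (720 - 453) mod 720 = 267 minutes = 4:27.

Final answer: 4:27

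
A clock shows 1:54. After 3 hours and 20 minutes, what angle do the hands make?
First find the time 3 hours and 20 minutes after 1:54.
Total minutes: 1 x 60 + 54 + 3 x 60 + 20 = 314.
314 mod 720 = 314 minutes = 5:14.
Now compute the angle at 5:14:
Hour hand: 5 x 30 + 14 x 0.5 = 157 degrees
Minute hand: 14 x 6 = 84 degrees
Difference: |157 - 84| = 73 degrees
The angle is 73 degrees

Final answer: 73 degrees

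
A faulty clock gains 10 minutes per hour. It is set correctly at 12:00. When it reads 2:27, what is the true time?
For every 60 true minutes, the faulty clock advances 70 minutes, so 1 faulty-clock minute corresponds to 60/70 true minutes.
From 12:00 to 2:27 on the faulty dial is 147 minutes.
True elapsed: 147 x 60/70 = 126 minutes = 2 hours and 6 minutes.
True time: 12:00 + 2 hours and 6 minutes = 2:06.

Final answer: 2:06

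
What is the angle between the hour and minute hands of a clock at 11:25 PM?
Hour hand position: 11 x 30 + 25 x 0.5 = 342.5 degrees
Minute hand position: 25 x 6 = 150 degrees
Difference: |342.5 - 150| = 192.5 degrees
Since 192.5 > 180, the smaller angle is 360 - 192.5 = 167.5 degrees

Final answer: 167.5 degrees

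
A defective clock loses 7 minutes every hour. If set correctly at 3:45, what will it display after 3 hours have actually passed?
For every 60 true minutes, the faulty clock advances 60 - 7 = 53 minutes.
True elapsed: 3 hours = 180 minutes.
Faulty clock advances: 180 x 53/60 = 159 minutes (drift: 21 minutes behind).
Shown time: 3:45 + 159 minutes = 6:24.

Final answer: 6:24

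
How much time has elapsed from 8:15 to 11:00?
From 8:15 to 11:00:
(11 x 60 + 0) - (8 x 60 + 15) = 660 - 495 = 165 minutes
= 2 hours and 45 minutes

Final answer: 2 hours and 45 minutes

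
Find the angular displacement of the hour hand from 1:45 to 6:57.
The hour hand moves 0.5 degrees per minute.
Time elapsed: 6:57 - 1:45 = 312 minutes
Angular displacement: 312 x 0.5 = 156 degrees

Final answer: 156 degrees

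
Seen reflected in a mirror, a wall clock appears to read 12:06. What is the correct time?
Reflection across the vertical (12-6) axis maps a hand at angle A degrees to (360 - A) degrees, which sends a reading of T minutes past 12:00 to (720 - T) minutes past 12:00.
Mirror reads 12:06 = 6 minutes past 12:00.
Actual time: (720 - 6) mod 720 = 714 minutes = 11:54.

Final answer: 11:54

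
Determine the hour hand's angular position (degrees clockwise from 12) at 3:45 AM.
The hour hand moves 30 degrees per hour and 0.5 degrees per minute.
At 3:45: (3) x 30 + 45 x 0.5 = 90 + 22.5 = 112.5 degrees

Final answer: 112.5 degrees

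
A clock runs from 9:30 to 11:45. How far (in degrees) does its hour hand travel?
The hour hand moves 0.5 degrees per minute.
Time elapsed: 11:45 - 9:30 = 135 minutes
Angular displacement: 135 x 0.5 = 67.5 degrees

Final answer: 67.5 degrees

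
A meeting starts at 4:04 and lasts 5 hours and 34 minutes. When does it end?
Starting time: 4:04
Adding 34 minutes to 4 minutes: 4 + 34 = 38 minutes
Adding 5 hours: 4 + 5 = 9
Final time: 9:38

Final answer: 9:38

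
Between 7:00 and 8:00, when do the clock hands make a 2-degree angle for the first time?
At t minutes past 7:00, the hour hand is at 30 x 7 + 0.5t degrees and the minute hand is at 6t degrees.
The smaller angle between them is 2 degrees when |30H - 5.5t| = 2 or |30H - 5.5t| = 358.
With H = 7, solve 30 x 7 - 5.5t = +/- target for each target:
  t = (30 x 7 - 2) / 5.5 = 37.82
  t = (30 x 7 + 2) / 5.5 = 38.55
  t = (30 x 7 - 358) / 5.5 = -26.91 (outside (0, 60))
  t = (30 x 7 + 358) / 5.5 = 103.27 (outside (0, 60))
Valid solutions in (0, 60): {37.82, 38.55} minutes.
The first occurrence is t = 37.82 minutes.
The hands form a 2-degree angle at 37.82 minutes past 7:00.

Final answer: 37.82 minutes past 7:00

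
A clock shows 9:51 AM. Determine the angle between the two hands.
Hour hand position: 9 x 30 + 51 x 0.5 = 295.5 degrees
Minute hand position: 51 x 6 = 306 degrees
Difference: |295.5 - 306| = 10.5 degrees
The angle between the hands is 10.5 degrees

Final answer: 10.5 degrees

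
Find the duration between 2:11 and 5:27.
From 2:11 to 5:27:
(5 x 60 + 27) - (2 x 60 + 11) = 327 - 131 = 196 minutes
= 3 hours and 16 minutes

Final answer: 3 hours and 16 minutes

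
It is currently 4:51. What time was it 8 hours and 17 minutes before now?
Starting time: 4:51 = 291 total minutes past 12:00
Subtracting: 8 hours and 17 minutes = 497 minutes
291 - 497 = -206 (negative, add 12 hours = 720) = 514 minutes
= 8 hours and 34 minutes past 12:00 = 8:34

Final answer: 8:34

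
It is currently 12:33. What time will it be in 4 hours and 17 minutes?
Starting time: 12:33
Adding 17 minutes to 33 minutes: 33 + 17 = 50 minutes
Adding 4 hours: 12 + 4 = 16 - 12 = 4
Final time: 4:50

Final answer: 4:50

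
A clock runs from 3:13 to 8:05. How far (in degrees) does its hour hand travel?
The hour hand moves 0.5 degrees per minute.
Time elapsed: 8:05 - 3:13 = 292 minutes
Angular displacement: 292 x 0.5 = 146 degrees

Final answer: 146 degrees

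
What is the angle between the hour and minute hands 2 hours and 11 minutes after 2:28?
First find the time 2 hours and 11 minutes after 2:28.
Total minutes: 2 x 60 + 28 + 2 x 60 + 11 = 279.
279 mod 720 = 279 minutes = 4:39.
Now compute the angle at 4:39:
Hour hand: 4 x 30 + 39 x 0.5 = 139.5 degrees
Minute hand: 39 x 6 = 234 degrees
Difference: |139.5 - 234| = 94.5 degrees
The angle is 94.5 degrees

Final answer: 94.5 degrees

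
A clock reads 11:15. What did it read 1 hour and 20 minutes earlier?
Starting time: 11:15 = 675 total minutes past 12:00
Subtracting: 1 hour and 20 minutes = 80 minutes
675 - 80 = 595 minutes
= 9 hours and 55 minutes past 12:00 = 9:55

Final answer: 9:55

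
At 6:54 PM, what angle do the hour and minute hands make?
Hour hand position: 6 x 30 + 54 x 0.5 = 207 degrees
Minute hand position: 54 x 6 = 324 degrees
Difference: |207 - 324| = 117 degrees
The angle between the hands is 117 degrees

Final answer: 117 degrees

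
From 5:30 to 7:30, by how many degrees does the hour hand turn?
The hour hand moves 0.5 degrees per minute.
Time elapsed: 7:30 - 5:30 = 120 minutes
Angular displacement: 120 x 0.5 = 60 degrees

Final answer: 60 degrees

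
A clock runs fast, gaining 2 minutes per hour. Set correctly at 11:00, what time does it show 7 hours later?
For every 60 true minutes, the faulty clock advances 60 + 2 = 62 minutes.
True elapsed: 7 hours = 420 minutes.
Faulty clock advances: 420 x 62/60 = 434 minutes (drift: 14 minutes ahead).
Shown time: 11:00 + 434 minutes = 6:14.

Final answer: 6:14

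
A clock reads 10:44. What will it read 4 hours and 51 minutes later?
Starting time: 10:44
Adding 51 minutes to 44 minutes: 44 + 51 = 95 minutes = 1 hour and 35 minutes
Adding 4 hours: 10 + 4 + 1 (carry) = 15 - 12 = 3
Final time: 3:35

Final answer: 3:35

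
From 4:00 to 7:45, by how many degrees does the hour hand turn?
The hour hand moves 0.5 degrees per minute.
Time elapsed: 7:45 - 4:00 = 225 minutes
Angular displacement: 225 x 0.5 = 112.5 degrees

Final answer: 112.5 degrees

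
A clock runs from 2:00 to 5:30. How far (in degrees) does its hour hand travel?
The hour hand moves 0.5 degrees per minute.
Time elapsed: 5:30 - 2:00 = 210 minutes
Angular displacement: 210 x 0.5 = 105 degrees

Final answer: 105 degrees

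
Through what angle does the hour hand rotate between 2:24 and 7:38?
The hour hand moves 0.5 degrees per minute.
Time elapsed: 7:38 - 2:24 = 314 minutes
Angular displacement: 314 x 0.5 = 157 degrees

Final answer: 157 degrees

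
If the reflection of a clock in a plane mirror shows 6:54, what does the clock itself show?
Reflection across the vertical (12-6) axis maps a hand at angle A degrees to (360 - A) degrees, which sends a reading of T minutes past 12:00 to (720 - T) minutes past 12:00.
Mirror reads 6:54 = 414 minutes past 12:00.
Actual time: (720 - 414) mod 720 = 306 minutes = 5:06.

Final answer: 5:06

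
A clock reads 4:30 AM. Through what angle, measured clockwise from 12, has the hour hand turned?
The hour hand moves 30 degrees per hour and 0.5 degrees per minute.
At 4:30: (4) x 30 + 30 x 0.5 = 120 + 15 = 135 degrees

Final answer: 135 degrees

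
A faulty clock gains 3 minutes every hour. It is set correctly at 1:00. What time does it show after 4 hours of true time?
For every 60 true minutes, the faulty clock advances 60 + 3 = 63 minutes.
True elapsed: 4 hours = 240 minutes.
Faulty clock advances: 240 x 63/60 = 252 minutes (drift: 12 minutes ahead).
Shown time: 1:00 + 252 minutes = 5:12.

Final answer: 5:12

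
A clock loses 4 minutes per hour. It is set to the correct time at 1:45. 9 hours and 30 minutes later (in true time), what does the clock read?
For every 60 true minutes, the faulty clock advances 60 - 4 = 56 minutes.
True elapsed: 9 hours and 30 minutes = 570 minutes.
Faulty clock advances: 570 x 56/60 = 532 minutes (drift: 38 minutes behind).
Shown time: 1:45 + 532 minutes = 10:37.

Final answer: 10:37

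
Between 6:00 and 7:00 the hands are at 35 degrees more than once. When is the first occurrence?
At t minutes past 6:00, the hour hand is at 30 x 6 + 0.5t degrees and the minute hand is at 6t degrees.
The smaller angle between them is 35 degrees when |30H - 5.5t| = 35 or |30H - 5.5t| = 325.
With H = 6, solve 30 x 6 - 5.5t = +/- target for each target:
  t = (30 x 6 - 35) / 5.5 = 26.36
  t = (30 x 6 + 35) / 5.5 = 39.09
  t = (30 x 6 - 325) / 5.5 = -26.36 (outside (0, 60))
  t = (30 x 6 + 325) / 5.5 = 91.82 (outside (0, 60))
Valid solutions in (0, 60): {26.36, 39.09} minutes.
The first occurrence is t = 26.36 minutes.
The hands form a 35-degree angle at 26.36 minutes past 6:00.

Final answer: 26.36 minutes past 6:00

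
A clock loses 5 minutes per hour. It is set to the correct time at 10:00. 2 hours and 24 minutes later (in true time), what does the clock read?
For every 60 true minutes, the faulty clock advances 60 - 5 = 55 minutes.
True elapsed: 2 hours and 24 minutes = 144 minutes.
Faulty clock advances: 144 x 55/60 = 132 minutes (drift: 12 minutes behind).
Shown time: 10:00 + 132 minutes = 12:12.

Final answer: 12:12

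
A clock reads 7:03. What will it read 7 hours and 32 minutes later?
Starting time: 7:03
Adding 32 minutes to 3 minutes: 3 + 32 = 35 minutes
Adding 7 hours: 7 + 7 = 14 - 12 = 2
Final time: 2:35

Final answer: 2:35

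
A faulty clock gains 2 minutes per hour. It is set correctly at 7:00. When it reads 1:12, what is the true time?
For every 60 true minutes, the faulty clock advances 62 minutes, so 1 faulty-clock minute corresponds to 60/62 true minutes.
From 7:00 to 1:12 on the faulty dial is 372 minutes.
True elapsed: 372 x 60/62 = 360 minutes = 6 hours.
True time: 7:00 + 6 hours = 1:00.

Final answer: 1:00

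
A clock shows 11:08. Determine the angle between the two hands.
Hour hand position: 11 x 30 + 8 x 0.5 = 334 degrees
Minute hand position: 8 x 6 = 48 degrees
Difference: |334 - 48| = 286 degrees
Since 286 > 180, the smaller angle is 360 - 286 = 74 degrees

Final answer: 74 degrees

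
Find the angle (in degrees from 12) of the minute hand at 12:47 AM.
The minute hand moves 6 degrees per minute.
At 12:47: 47 x 6 = 282 degrees

Final answer: 282 degrees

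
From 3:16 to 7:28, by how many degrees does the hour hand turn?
The hour hand moves 0.5 degrees per minute.
Time elapsed: 7:28 - 3:16 = 252 minutes
Angular displacement: 252 x 0.5 = 126 degrees

Final answer: 126 degrees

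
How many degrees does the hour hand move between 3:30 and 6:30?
The hour hand moves 0.5 degrees per minute.
Time elapsed: 6:30 - 3:30 = 180 minutes
Angular displacement: 180 x 0.5 = 90 degrees

Final answer: 90 degrees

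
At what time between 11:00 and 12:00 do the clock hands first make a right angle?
At t minutes past 11:00, the hour hand is at 30 x 11 + 0.5t degrees and the minute hand is at 6t degrees.
The smaller angle between them is 90 degrees when |30H - 5.5t| = 90 or |30H - 5.5t| = 270.
With H = 11, solve 30 x 11 - 5.5t = +/- target for each target:
  t = (30 x 11 - 90) / 5.5 = 43.64
  t = (30 x 11 + 90) / 5.5 = 76.36 (outside (0, 60))
  t = (30 x 11 - 270) / 5.5 = 10.91
  t = (30 x 11 + 270) / 5.5 = 109.09 (outside (0, 60))
Valid solutions in (0, 60): {10.91, 43.64} minutes.
First occurrence: t = 10.91 minutes.
The hands are at right angles at 10.91 minutes past 11:00.

Final answer: 10.91 minutes past 11:00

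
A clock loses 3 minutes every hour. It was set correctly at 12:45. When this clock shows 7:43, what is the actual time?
For every 60 true minutes, the faulty clock advances 57 minutes, so 1 faulty-clock minute corresponds to 60/57 true minutes.
From 12:45 to 7:43 on the faulty dial is 418 minutes.
True elapsed: 418 x 60/57 = 440 minutes = 7 hours and 20 minutes.
True time: 12:45 + 7 hours and 20 minutes = 8:05.

Final answer: 8:05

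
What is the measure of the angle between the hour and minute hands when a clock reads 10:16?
Hour hand position: 10 x 30 + 16 x 0.5 = 308 degrees
Minute hand position: 16 x 6 = 96 degrees
Difference: |308 - 96| = 212 degrees
Since 212 > 180, the smaller angle is 360 - 212 = 148 degrees

Final answer: 148 degrees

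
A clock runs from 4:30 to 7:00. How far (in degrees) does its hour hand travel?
The hour hand moves 0.5 degrees per minute.
Time elapsed: 7:00 - 4:30 = 150 minutes
Angular displacement: 150 x 0.5 = 75 degrees

Final answer: 75 degrees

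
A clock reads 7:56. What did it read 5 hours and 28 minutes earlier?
Starting time: 7:56 = 476 total minutes past 12:00
Subtracting: 5 hours and 28 minutes = 328 minutes
476 - 328 = 148 minutes
= 2 hours and 28 minutes past 12:00 = 2:28

Final answer: 2:28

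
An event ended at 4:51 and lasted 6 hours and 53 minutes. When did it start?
Starting time: 4:51 = 291 total minutes past 12:00
Subtracting: 6 hours and 53 minutes = 413 minutes
291 - 413 = -122 (negative, add 12 hours = 720) = 598 minutes
= 9 hours and 58 minutes past 12:00 = 9:58

Final answer: 9:58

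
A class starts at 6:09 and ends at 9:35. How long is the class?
From 6:09 to 9:35:
(9 x 60 + 35) - (6 x 60 + 9) = 575 - 369 = 206 minutes
= 3 hours and 26 minutes

Final answer: 3 hours and 26 minutes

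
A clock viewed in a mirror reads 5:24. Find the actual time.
Reflection across the vertical (12-6) axis maps a hand at angle A degrees to (360 - A) degrees, which sends a reading of T minutes past 12:00 to (720 - T) minutes past 12:00.
Mirror reads 5:24 = 324 minutes past 12:00.
Actual time: (720 - 324) mod 720 = 396 minutes = 6:36.

Final answer: 6:36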